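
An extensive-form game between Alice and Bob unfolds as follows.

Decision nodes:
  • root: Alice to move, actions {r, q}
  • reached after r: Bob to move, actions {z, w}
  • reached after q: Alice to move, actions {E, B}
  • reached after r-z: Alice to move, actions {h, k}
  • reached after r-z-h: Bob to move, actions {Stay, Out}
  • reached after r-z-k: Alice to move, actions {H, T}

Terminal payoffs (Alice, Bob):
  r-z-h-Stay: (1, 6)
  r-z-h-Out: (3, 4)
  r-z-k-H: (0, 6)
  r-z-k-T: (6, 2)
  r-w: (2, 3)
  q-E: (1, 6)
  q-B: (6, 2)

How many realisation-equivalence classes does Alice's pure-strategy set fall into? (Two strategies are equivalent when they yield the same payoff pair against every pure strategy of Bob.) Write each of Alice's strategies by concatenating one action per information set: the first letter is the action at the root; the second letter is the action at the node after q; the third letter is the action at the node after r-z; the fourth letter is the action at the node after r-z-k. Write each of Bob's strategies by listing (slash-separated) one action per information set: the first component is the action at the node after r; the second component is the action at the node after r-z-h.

Alice has 16 pure strategies: rEhH, rEhT, rEkH, rEkT, rBhH, rBhT, rBkH, rBkT, qEhH, qEhT, qEkH, qEkT, qBhH, qBhT, qBkH, qBkT. Columns: z/Stay, z/Out, w/Stay, w/Out.
{rEhH, rEhT, rBhH, rBhT} → row (1,6) (3,4) (2,3) (2,3)
{rEkH, rBkH} → row (0,6) (0,6) (2,3) (2,3)
{rEkT, rBkT} → row (6,2) (6,2) (2,3) (2,3)
{qEhH, qEhT, qEkH, qEkT} → row (1,6) (1,6) (1,6) (1,6)
{qBhH, qBhT, qBkH, qBkT} → row (6,2) (6,2) (6,2) (6,2)
That's 5 distinct rows out of 16 strategies.

5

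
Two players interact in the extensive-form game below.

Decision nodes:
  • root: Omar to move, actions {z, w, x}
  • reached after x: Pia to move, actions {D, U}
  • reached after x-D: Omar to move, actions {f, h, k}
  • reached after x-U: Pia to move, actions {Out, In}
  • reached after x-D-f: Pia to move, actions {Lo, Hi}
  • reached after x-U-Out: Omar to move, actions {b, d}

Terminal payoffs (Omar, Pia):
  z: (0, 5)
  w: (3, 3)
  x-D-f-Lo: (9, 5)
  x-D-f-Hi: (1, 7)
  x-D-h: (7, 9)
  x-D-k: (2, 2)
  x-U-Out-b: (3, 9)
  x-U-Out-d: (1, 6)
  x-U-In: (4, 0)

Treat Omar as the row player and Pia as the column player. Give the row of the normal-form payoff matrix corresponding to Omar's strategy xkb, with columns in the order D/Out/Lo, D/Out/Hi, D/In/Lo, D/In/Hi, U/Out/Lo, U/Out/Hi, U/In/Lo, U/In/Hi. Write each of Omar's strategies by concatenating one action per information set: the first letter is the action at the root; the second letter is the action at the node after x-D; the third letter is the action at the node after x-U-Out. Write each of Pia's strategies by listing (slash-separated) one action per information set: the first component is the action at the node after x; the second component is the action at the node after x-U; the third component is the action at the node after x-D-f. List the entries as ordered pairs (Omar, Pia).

(2,2) (2,2) (2,2) (2,2) (3,9) (3,9) (4,0) (4,0)

vs D/Out/Lo: Omar plays x → Pia plays D at [x] → Omar plays k at [x-D] → (2, 2)
vs D/Out/Hi: Omar plays x → Pia plays D at [x] → Omar plays k at [x-D] → (2, 2)
vs D/In/Lo: Omar plays x → Pia plays D at [x] → Omar plays k at [x-D] → (2, 2)
vs D/In/Hi: Omar plays x → Pia plays D at [x] → Omar plays k at [x-D] → (2, 2)
vs U/Out/Lo: Omar plays x → Pia plays U at [x] → Pia plays Out at [x-U] → Omar plays b at [x-U-Out] → (3, 9)
vs U/Out/Hi: Omar plays x → Pia plays U at [x] → Pia plays Out at [x-U] → Omar plays b at [x-U-Out] → (3, 9)
vs U/In/Lo: Omar plays x → Pia plays U at [x] → Pia plays In at [x-U] → (4, 0)
vs U/In/Hi: Omar plays x → Pia plays U at [x] → Pia plays In at [x-U] → (4, 0)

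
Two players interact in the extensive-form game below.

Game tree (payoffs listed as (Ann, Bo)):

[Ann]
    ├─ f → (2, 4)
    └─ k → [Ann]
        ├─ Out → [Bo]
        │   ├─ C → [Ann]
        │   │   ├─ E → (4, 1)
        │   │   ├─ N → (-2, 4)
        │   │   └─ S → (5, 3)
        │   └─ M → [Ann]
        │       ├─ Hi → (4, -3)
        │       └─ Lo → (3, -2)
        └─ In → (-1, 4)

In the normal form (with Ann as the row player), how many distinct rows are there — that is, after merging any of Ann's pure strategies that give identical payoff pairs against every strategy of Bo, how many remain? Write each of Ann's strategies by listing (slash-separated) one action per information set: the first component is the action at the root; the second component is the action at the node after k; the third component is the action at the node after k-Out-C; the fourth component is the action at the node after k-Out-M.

Ann has 24 pure strategies: f/Out/E/Hi, f/Out/E/Lo, f/Out/N/Hi, f/Out/N/Lo, f/Out/S/Hi, f/Out/S/Lo, f/In/E/Hi, f/In/E/Lo, f/In/N/Hi, f/In/N/Lo, f/In/S/Hi, f/In/S/Lo, k/Out/E/Hi, k/Out/E/Lo, k/Out/N/Hi, k/Out/N/Lo, k/Out/S/Hi, k/Out/S/Lo, k/In/E/Hi, k/In/E/Lo, k/In/N/Hi, k/In/N/Lo, k/In/S/Hi, k/In/S/Lo. Columns: C, M.
{f/Out/E/Hi, f/Out/E/Lo, f/Out/N/Hi, f/Out/N/Lo, f/Out/S/Hi, f/Out/S/Lo, f/In/E/Hi, f/In/E/Lo, f/In/N/Hi, f/In/N/Lo, f/In/S/Hi, f/In/S/Lo} → row (2,4) (2,4)
{k/Out/E/Hi} → row (4,1) (4,-3)
{k/Out/E/Lo} → row (4,1) (3,-2)
{k/Out/N/Hi} → row (-2,4) (4,-3)
{k/Out/N/Lo} → row (-2,4) (3,-2)
{k/Out/S/Hi} → row (5,3) (4,-3)
{k/Out/S/Lo} → row (5,3) (3,-2)
{k/In/E/Hi, k/In/E/Lo, k/In/N/Hi, k/In/N/Lo, k/In/S/Hi, k/In/S/Lo} → row (-1,4) (-1,4)
That's 8 distinct rows out of 24 strategies.

8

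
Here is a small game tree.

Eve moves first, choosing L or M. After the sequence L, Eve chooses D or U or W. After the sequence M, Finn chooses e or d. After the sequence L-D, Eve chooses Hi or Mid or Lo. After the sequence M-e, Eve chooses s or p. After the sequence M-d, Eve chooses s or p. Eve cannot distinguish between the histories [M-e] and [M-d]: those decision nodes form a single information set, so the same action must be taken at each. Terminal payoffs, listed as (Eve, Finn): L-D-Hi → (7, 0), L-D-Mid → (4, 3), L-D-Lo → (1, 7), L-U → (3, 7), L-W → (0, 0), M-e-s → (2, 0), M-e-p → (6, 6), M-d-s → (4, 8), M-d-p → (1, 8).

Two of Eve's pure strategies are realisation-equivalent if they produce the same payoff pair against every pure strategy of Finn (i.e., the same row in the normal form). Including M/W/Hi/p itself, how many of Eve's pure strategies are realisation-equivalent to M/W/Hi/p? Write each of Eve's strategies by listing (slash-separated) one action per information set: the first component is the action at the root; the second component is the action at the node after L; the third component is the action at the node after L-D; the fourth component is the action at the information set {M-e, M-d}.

9

Row for M/W/Hi/p (columns e, d): (6,6) (1,8).
Under M/W/Hi/p, Eve's choice at the node after L and at the node after L-D can never be reached regardless of what Finn does, so varying those choices leaves every outcome unchanged.
Holding the reachable choices fixed and varying the unreachable ones freely already gives 3 × 3 = 9 equivalent strategies.
No other strategy reproduces this row, so those 9 are the full class: M/D/Hi/p, M/D/Mid/p, M/D/Lo/p, M/U/Hi/p, M/U/Mid/p, M/U/Lo/p, M/W/Hi/p, M/W/Mid/p, M/W/Lo/p.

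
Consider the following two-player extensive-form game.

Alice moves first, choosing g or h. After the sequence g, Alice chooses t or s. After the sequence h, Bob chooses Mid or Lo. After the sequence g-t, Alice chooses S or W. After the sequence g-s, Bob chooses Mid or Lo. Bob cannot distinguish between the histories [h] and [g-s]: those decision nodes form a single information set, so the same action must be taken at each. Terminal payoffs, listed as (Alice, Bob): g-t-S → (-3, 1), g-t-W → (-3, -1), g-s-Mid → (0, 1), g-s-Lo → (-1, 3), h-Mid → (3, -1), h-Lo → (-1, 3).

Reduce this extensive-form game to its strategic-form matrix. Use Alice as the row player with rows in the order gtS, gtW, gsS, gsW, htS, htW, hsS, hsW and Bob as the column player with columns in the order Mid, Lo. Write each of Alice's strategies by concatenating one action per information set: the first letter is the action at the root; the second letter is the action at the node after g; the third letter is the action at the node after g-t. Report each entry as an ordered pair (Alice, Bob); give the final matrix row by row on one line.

gtS: (-3,1) (-3,1) | gtW: (-3,-1) (-3,-1) | gsS: (0,1) (-1,3) | gsW: (0,1) (-1,3) | htS: (3,-1) (-1,3) | htW: (3,-1) (-1,3) | hsS: (3,-1) (-1,3) | hsW: (3,-1) (-1,3)

Row gtS: Mid→(-3,1), Lo→(-3,1)
Row gtW: Mid→(-3,-1), Lo→(-3,-1)
Row gsS: Mid→(0,1), Lo→(-1,3)
Row gsW: Mid→(0,1), Lo→(-1,3)
Row htS: Mid→(3,-1), Lo→(-1,3)
Row htW: Mid→(3,-1), Lo→(-1,3)
Row hsS: Mid→(3,-1), Lo→(-1,3)
Row hsW: Mid→(3,-1), Lo→(-1,3)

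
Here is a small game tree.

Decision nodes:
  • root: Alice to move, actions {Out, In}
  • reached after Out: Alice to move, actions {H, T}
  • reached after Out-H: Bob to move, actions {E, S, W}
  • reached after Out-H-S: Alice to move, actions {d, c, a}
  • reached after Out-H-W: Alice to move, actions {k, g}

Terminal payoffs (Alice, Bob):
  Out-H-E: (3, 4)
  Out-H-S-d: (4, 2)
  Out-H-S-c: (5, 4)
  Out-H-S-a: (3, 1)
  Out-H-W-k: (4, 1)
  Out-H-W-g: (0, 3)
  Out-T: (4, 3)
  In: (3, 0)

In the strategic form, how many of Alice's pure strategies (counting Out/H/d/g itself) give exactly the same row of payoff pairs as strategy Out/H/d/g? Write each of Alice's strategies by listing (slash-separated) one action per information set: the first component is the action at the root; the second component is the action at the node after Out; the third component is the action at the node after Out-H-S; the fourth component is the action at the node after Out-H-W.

1

Row for Out/H/d/g (columns E, S, W): (3,4) (4,2) (0,3).
Every one of Alice's information sets is on the play path for some reply by Bob when Alice follows Out/H/d/g.
Changing the action at any of them therefore changes at least one column, so only Out/H/d/g itself gives this row.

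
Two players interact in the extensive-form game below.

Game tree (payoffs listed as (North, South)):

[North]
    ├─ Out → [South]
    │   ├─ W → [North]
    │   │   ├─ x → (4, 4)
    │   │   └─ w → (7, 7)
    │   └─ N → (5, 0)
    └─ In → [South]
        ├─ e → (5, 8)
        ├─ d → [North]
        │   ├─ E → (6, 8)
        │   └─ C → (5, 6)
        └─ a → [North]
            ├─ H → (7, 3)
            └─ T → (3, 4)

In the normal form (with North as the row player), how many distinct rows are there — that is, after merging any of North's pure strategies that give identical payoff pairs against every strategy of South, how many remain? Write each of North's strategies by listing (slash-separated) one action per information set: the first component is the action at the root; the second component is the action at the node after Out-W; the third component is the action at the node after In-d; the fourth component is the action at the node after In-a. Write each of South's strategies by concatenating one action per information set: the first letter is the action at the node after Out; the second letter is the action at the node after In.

6

North has 16 pure strategies: Out/x/E/H, Out/x/E/T, Out/x/C/H, Out/x/C/T, Out/w/E/H, Out/w/E/T, Out/w/C/H, Out/w/C/T, In/x/E/H, In/x/E/T, In/x/C/H, In/x/C/T, In/w/E/H, In/w/E/T, In/w/C/H, In/w/C/T. Columns: We, Wd, Wa, Ne, Nd, Na.
{Out/x/E/H, Out/x/E/T, Out/x/C/H, Out/x/C/T} → row (4,4) (4,4) (4,4) (5,0) (5,0) (5,0)
{Out/w/E/H, Out/w/E/T, Out/w/C/H, Out/w/C/T} → row (7,7) (7,7) (7,7) (5,0) (5,0) (5,0)
{In/x/E/H, In/w/E/H} → row (5,8) (6,8) (7,3) (5,8) (6,8) (7,3)
{In/x/E/T, In/w/E/T} → row (5,8) (6,8) (3,4) (5,8) (6,8) (3,4)
{In/x/C/H, In/w/C/H} → row (5,8) (5,6) (7,3) (5,8) (5,6) (7,3)
{In/x/C/T, In/w/C/T} → row (5,8) (5,6) (3,4) (5,8) (5,6) (3,4)
That's 6 distinct rows out of 16 strategies.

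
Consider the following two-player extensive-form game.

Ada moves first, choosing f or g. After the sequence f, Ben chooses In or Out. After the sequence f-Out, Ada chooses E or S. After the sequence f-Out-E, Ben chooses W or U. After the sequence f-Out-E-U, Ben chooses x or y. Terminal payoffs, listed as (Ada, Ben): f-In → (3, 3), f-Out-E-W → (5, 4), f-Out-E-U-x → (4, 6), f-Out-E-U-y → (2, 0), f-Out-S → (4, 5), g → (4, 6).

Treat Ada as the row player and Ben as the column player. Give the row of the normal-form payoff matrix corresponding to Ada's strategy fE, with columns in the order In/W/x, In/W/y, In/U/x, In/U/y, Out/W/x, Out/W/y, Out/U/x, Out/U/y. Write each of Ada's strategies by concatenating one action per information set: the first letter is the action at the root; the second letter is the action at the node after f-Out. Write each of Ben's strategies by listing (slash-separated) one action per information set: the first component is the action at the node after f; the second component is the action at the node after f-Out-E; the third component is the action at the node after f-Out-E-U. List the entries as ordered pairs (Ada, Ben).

(3,3) (3,3) (3,3) (3,3) (5,4) (5,4) (4,6) (2,0)

vs In/W/x: Ada plays f → Ben plays In at [f] → (3, 3)
vs In/W/y: Ada plays f → Ben plays In at [f] → (3, 3)
vs In/U/x: Ada plays f → Ben plays In at [f] → (3, 3)
vs In/U/y: Ada plays f → Ben plays In at [f] → (3, 3)
vs Out/W/x: Ada plays f → Ben plays Out at [f] → Ada plays E at [f-Out] → Ben plays W at [f-Out-E] → (5, 4)
vs Out/W/y: Ada plays f → Ben plays Out at [f] → Ada plays E at [f-Out] → Ben plays W at [f-Out-E] → (5, 4)
vs Out/U/x: Ada plays f → Ben plays Out at [f] → Ada plays E at [f-Out] → Ben plays U at [f-Out-E] → Ben plays x at [f-Out-E-U] → (4, 6)
vs Out/U/y: Ada plays f → Ben plays Out at [f] → Ada plays E at [f-Out] → Ben plays U at [f-Out-E] → Ben plays y at [f-Out-E-U] → (2, 0)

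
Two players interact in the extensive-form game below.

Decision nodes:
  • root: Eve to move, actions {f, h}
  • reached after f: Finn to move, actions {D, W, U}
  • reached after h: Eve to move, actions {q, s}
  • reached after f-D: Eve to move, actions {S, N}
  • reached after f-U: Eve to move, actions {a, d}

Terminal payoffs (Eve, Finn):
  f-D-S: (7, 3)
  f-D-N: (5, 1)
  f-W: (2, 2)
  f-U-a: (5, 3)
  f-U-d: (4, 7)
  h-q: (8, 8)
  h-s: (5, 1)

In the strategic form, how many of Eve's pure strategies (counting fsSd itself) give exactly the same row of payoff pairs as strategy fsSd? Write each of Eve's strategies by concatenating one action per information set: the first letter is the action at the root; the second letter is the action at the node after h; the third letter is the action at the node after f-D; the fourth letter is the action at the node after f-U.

2

Row for fsSd (columns D, W, U): (7,3) (2,2) (4,7).
Under fsSd, Eve's choice at the node after h can never be reached regardless of what Finn does, so varying those choices leaves every outcome unchanged.
Holding the reachable choices fixed and varying the unreachable one freely already gives 2 equivalent strategies.
No other strategy reproduces this row, so those 2 are the full class: fqSd, fsSd.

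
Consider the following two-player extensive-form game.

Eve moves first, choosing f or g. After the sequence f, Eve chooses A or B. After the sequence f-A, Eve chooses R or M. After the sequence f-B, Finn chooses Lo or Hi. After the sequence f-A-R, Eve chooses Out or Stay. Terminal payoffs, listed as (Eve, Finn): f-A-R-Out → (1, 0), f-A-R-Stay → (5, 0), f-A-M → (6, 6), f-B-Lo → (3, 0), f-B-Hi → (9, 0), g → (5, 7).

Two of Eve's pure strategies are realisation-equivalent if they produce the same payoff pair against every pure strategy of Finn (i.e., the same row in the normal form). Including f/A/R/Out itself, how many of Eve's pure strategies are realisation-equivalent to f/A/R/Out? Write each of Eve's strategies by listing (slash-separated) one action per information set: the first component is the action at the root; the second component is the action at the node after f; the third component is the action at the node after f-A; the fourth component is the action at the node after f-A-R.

Row for f/A/R/Out (columns Lo, Hi): (1,0) (1,0).
Every one of Eve's information sets is on the play path for some reply by Finn when Eve follows f/A/R/Out.
Changing the action at any of them therefore changes at least one column, so only f/A/R/Out itself gives this row.

1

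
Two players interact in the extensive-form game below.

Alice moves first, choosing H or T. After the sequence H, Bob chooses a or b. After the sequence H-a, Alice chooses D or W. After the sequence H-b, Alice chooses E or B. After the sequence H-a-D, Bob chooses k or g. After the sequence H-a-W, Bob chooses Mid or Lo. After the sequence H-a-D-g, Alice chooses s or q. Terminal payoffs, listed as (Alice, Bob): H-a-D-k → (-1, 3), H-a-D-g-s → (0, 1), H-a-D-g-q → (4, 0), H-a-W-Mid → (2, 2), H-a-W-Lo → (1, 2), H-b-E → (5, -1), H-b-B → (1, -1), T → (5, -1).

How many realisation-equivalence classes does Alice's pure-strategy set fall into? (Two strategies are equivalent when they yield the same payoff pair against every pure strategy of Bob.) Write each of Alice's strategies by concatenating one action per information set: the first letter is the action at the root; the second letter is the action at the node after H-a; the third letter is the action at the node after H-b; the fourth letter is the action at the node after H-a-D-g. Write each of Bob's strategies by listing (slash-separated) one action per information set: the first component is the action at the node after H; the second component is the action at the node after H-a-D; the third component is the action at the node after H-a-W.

7

Alice has 16 pure strategies: HDEs, HDEq, HDBs, HDBq, HWEs, HWEq, HWBs, HWBq, TDEs, TDEq, TDBs, TDBq, TWEs, TWEq, TWBs, TWBq. Columns: a/k/Mid, a/k/Lo, a/g/Mid, a/g/Lo, b/k/Mid, b/k/Lo, b/g/Mid, b/g/Lo.
{HDEs} → row (-1,3) (-1,3) (0,1) (0,1) (5,-1) (5,-1) (5,-1) (5,-1)
{HDEq} → row (-1,3) (-1,3) (4,0) (4,0) (5,-1) (5,-1) (5,-1) (5,-1)
{HDBs} → row (-1,3) (-1,3) (0,1) (0,1) (1,-1) (1,-1) (1,-1) (1,-1)
{HDBq} → row (-1,3) (-1,3) (4,0) (4,0) (1,-1) (1,-1) (1,-1) (1,-1)
{HWEs, HWEq} → row (2,2) (1,2) (2,2) (1,2) (5,-1) (5,-1) (5,-1) (5,-1)
{HWBs, HWBq} → row (2,2) (1,2) (2,2) (1,2) (1,-1) (1,-1) (1,-1) (1,-1)
{TDEs, TDEq, TDBs, TDBq, TWEs, TWEq, TWBs, TWBq} → row (5,-1) (5,-1) (5,-1) (5,-1) (5,-1) (5,-1) (5,-1) (5,-1)
That's 7 distinct rows out of 16 strategies.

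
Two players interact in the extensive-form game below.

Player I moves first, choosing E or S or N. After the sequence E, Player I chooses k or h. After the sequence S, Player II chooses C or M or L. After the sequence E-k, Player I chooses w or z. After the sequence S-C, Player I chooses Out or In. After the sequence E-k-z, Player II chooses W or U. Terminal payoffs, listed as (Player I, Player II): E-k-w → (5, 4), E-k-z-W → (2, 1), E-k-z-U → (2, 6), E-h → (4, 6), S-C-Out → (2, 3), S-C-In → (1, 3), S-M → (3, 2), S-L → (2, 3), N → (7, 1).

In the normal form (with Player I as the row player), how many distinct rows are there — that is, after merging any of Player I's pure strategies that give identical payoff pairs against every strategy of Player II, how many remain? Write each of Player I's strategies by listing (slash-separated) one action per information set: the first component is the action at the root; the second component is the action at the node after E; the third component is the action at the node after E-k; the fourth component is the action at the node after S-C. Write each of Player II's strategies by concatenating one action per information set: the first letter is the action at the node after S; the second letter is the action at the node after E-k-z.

Player I has 24 pure strategies: E/k/w/Out, E/k/w/In, E/k/z/Out, E/k/z/In, E/h/w/Out, E/h/w/In, E/h/z/Out, E/h/z/In, S/k/w/Out, S/k/w/In, S/k/z/Out, S/k/z/In, S/h/w/Out, S/h/w/In, S/h/z/Out, S/h/z/In, N/k/w/Out, N/k/w/In, N/k/z/Out, N/k/z/In, N/h/w/Out, N/h/w/In, N/h/z/Out, N/h/z/In. Columns: CW, CU, MW, MU, LW, LU.
{E/k/w/Out, E/k/w/In} → row (5,4) (5,4) (5,4) (5,4) (5,4) (5,4)
{E/k/z/Out, E/k/z/In} → row (2,1) (2,6) (2,1) (2,6) (2,1) (2,6)
{E/h/w/Out, E/h/w/In, E/h/z/Out, E/h/z/In} → row (4,6) (4,6) (4,6) (4,6) (4,6) (4,6)
{S/k/w/Out, S/k/z/Out, S/h/w/Out, S/h/z/Out} → row (2,3) (2,3) (3,2) (3,2) (2,3) (2,3)
{S/k/w/In, S/k/z/In, S/h/w/In, S/h/z/In} → row (1,3) (1,3) (3,2) (3,2) (2,3) (2,3)
{N/k/w/Out, N/k/w/In, N/k/z/Out, N/k/z/In, N/h/w/Out, N/h/w/In, N/h/z/Out, N/h/z/In} → row (7,1) (7,1) (7,1) (7,1) (7,1) (7,1)
That's 6 distinct rows out of 24 strategies.

6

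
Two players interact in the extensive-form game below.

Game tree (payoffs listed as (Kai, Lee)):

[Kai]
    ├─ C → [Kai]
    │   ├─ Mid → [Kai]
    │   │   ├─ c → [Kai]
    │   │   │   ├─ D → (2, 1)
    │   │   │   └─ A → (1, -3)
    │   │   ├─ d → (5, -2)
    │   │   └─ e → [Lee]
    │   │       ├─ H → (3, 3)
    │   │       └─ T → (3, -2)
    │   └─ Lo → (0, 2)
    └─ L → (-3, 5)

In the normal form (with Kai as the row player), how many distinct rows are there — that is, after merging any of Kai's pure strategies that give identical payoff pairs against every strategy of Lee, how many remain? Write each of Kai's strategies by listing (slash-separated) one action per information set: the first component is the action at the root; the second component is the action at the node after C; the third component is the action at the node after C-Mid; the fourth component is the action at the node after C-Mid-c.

6

Kai has 24 pure strategies: C/Mid/c/D, C/Mid/c/A, C/Mid/d/D, C/Mid/d/A, C/Mid/e/D, C/Mid/e/A, C/Lo/c/D, C/Lo/c/A, C/Lo/d/D, C/Lo/d/A, C/Lo/e/D, C/Lo/e/A, L/Mid/c/D, L/Mid/c/A, L/Mid/d/D, L/Mid/d/A, L/Mid/e/D, L/Mid/e/A, L/Lo/c/D, L/Lo/c/A, L/Lo/d/D, L/Lo/d/A, L/Lo/e/D, L/Lo/e/A. Columns: H, T.
{C/Mid/c/D} → row (2,1) (2,1)
{C/Mid/c/A} → row (1,-3) (1,-3)
{C/Mid/d/D, C/Mid/d/A} → row (5,-2) (5,-2)
{C/Mid/e/D, C/Mid/e/A} → row (3,3) (3,-2)
{C/Lo/c/D, C/Lo/c/A, C/Lo/d/D, C/Lo/d/A, C/Lo/e/D, C/Lo/e/A} → row (0,2) (0,2)
{L/Mid/c/D, L/Mid/c/A, L/Mid/d/D, L/Mid/d/A, L/Mid/e/D, L/Mid/e/A, L/Lo/c/D, L/Lo/c/A, L/Lo/d/D, L/Lo/d/A, L/Lo/e/D, L/Lo/e/A} → row (-3,5) (-3,5)
That's 6 distinct rows out of 24 strategies.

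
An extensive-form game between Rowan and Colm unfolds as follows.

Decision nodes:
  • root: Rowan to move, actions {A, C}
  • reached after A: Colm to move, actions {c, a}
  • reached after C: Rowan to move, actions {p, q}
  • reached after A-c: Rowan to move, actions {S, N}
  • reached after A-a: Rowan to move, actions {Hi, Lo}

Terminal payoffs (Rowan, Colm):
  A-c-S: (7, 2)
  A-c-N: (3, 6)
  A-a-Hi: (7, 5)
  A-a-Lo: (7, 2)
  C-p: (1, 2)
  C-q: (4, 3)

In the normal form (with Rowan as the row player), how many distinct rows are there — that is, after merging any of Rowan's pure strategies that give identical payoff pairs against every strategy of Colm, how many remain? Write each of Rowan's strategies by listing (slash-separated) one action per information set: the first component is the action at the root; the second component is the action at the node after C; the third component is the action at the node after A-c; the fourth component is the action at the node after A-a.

Rowan has 16 pure strategies: A/p/S/Hi, A/p/S/Lo, A/p/N/Hi, A/p/N/Lo, A/q/S/Hi, A/q/S/Lo, A/q/N/Hi, A/q/N/Lo, C/p/S/Hi, C/p/S/Lo, C/p/N/Hi, C/p/N/Lo, C/q/S/Hi, C/q/S/Lo, C/q/N/Hi, C/q/N/Lo. Columns: c, a.
{A/p/S/Hi, A/q/S/Hi} → row (7,2) (7,5)
{A/p/S/Lo, A/q/S/Lo} → row (7,2) (7,2)
{A/p/N/Hi, A/q/N/Hi} → row (3,6) (7,5)
{A/p/N/Lo, A/q/N/Lo} → row (3,6) (7,2)
{C/p/S/Hi, C/p/S/Lo, C/p/N/Hi, C/p/N/Lo} → row (1,2) (1,2)
{C/q/S/Hi, C/q/S/Lo, C/q/N/Hi, C/q/N/Lo} → row (4,3) (4,3)
That's 6 distinct rows out of 16 strategies.

6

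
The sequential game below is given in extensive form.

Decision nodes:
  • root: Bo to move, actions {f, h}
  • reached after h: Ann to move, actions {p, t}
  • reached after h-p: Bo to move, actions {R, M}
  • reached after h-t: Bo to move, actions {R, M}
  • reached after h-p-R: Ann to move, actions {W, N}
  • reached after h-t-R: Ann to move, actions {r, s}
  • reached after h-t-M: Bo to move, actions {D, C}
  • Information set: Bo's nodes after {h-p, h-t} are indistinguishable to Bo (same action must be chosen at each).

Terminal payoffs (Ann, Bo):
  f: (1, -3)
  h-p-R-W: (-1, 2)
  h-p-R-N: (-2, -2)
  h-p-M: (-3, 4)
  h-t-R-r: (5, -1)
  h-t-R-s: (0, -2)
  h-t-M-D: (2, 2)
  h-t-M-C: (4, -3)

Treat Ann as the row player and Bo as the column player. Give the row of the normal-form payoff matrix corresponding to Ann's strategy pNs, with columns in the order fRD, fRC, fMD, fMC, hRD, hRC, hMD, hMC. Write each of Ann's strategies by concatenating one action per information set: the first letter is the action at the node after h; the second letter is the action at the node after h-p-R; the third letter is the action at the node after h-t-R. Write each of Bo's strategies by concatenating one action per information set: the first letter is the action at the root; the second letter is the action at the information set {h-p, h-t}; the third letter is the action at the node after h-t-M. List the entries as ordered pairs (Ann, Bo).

vs fRD: Bo plays f → (1, -3)
vs fRC: Bo plays f → (1, -3)
vs fMD: Bo plays f → (1, -3)
vs fMC: Bo plays f → (1, -3)
vs hRD: Bo plays h → Ann plays p at [h] → Bo plays R at [h-p] → Ann plays N at [h-p-R] → (-2, -2)
vs hRC: Bo plays h → Ann plays p at [h] → Bo plays R at [h-p] → Ann plays N at [h-p-R] → (-2, -2)
vs hMD: Bo plays h → Ann plays p at [h] → Bo plays M at [h-p] → (-3, 4)
vs hMC: Bo plays h → Ann plays p at [h] → Bo plays M at [h-p] → (-3, 4)

(1,-3) (1,-3) (1,-3) (1,-3) (-2,-2) (-2,-2) (-3,4) (-3,4)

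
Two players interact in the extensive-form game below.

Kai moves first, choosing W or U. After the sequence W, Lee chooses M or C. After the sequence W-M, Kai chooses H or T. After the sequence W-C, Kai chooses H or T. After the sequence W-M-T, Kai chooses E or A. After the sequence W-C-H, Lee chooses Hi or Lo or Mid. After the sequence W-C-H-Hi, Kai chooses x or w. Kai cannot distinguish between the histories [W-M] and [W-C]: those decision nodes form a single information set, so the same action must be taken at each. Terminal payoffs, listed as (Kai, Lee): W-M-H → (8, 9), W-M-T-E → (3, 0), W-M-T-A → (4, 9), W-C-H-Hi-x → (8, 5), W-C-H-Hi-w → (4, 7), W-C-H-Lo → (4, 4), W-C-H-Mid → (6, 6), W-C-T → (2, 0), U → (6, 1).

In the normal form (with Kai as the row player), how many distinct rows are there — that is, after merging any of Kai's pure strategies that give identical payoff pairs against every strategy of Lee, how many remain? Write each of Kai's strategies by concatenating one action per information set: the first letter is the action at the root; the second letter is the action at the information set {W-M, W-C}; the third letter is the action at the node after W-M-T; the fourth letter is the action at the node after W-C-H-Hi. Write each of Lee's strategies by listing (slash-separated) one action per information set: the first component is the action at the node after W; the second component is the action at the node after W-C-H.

Kai has 16 pure strategies: WHEx, WHEw, WHAx, WHAw, WTEx, WTEw, WTAx, WTAw, UHEx, UHEw, UHAx, UHAw, UTEx, UTEw, UTAx, UTAw. Columns: M/Hi, M/Lo, M/Mid, C/Hi, C/Lo, C/Mid.
{WHEx, WHAx} → row (8,9) (8,9) (8,9) (8,5) (4,4) (6,6)
{WHEw, WHAw} → row (8,9) (8,9) (8,9) (4,7) (4,4) (6,6)
{WTEx, WTEw} → row (3,0) (3,0) (3,0) (2,0) (2,0) (2,0)
{WTAx, WTAw} → row (4,9) (4,9) (4,9) (2,0) (2,0) (2,0)
{UHEx, UHEw, UHAx, UHAw, UTEx, UTEw, UTAx, UTAw} → row (6,1) (6,1) (6,1) (6,1) (6,1) (6,1)
That's 5 distinct rows out of 16 strategies.

5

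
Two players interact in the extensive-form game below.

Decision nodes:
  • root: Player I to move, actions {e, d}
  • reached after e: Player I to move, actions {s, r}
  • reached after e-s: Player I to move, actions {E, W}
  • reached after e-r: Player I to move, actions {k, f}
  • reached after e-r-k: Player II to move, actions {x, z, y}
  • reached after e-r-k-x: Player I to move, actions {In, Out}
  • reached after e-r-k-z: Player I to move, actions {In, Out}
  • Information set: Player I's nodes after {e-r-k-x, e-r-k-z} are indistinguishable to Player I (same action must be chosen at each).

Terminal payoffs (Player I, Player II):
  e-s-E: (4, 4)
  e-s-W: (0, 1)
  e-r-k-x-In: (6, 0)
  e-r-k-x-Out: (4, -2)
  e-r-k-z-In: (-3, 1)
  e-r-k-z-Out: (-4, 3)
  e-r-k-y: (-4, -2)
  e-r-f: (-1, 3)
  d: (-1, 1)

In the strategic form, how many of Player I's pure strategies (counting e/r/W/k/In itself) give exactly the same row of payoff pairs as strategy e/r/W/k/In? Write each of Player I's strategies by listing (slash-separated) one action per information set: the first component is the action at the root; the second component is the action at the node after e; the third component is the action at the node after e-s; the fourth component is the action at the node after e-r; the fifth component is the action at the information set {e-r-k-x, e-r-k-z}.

Row for e/r/W/k/In (columns x, z, y): (6,0) (-3,1) (-4,-2).
Under e/r/W/k/In, Player I's choice at the node after e-s can never be reached regardless of what Player II does, so varying those choices leaves every outcome unchanged.
Holding the reachable choices fixed and varying the unreachable one freely already gives 2 equivalent strategies.
No other strategy reproduces this row, so those 2 are the full class: e/r/E/k/In, e/r/W/k/In.

2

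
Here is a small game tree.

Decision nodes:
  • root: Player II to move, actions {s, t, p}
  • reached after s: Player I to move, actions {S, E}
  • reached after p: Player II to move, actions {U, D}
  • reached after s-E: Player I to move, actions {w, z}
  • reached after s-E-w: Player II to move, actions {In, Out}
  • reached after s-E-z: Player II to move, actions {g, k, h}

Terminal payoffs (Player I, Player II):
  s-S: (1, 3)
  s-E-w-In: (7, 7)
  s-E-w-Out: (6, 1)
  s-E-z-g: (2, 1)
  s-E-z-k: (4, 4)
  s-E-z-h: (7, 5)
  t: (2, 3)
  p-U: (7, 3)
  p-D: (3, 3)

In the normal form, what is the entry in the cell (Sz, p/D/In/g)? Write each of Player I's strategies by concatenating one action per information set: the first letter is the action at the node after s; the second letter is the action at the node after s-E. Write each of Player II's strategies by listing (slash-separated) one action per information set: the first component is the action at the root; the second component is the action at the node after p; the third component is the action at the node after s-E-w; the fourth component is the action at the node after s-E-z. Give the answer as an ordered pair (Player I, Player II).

Trace the play path from the root:
  Player II plays p
  Player II plays D at [p]
→ terminal payoff (3, 3).
(Player I's choice at the node after s is never reached on this path, so it doesn't affect the outcome.)

(3, 3)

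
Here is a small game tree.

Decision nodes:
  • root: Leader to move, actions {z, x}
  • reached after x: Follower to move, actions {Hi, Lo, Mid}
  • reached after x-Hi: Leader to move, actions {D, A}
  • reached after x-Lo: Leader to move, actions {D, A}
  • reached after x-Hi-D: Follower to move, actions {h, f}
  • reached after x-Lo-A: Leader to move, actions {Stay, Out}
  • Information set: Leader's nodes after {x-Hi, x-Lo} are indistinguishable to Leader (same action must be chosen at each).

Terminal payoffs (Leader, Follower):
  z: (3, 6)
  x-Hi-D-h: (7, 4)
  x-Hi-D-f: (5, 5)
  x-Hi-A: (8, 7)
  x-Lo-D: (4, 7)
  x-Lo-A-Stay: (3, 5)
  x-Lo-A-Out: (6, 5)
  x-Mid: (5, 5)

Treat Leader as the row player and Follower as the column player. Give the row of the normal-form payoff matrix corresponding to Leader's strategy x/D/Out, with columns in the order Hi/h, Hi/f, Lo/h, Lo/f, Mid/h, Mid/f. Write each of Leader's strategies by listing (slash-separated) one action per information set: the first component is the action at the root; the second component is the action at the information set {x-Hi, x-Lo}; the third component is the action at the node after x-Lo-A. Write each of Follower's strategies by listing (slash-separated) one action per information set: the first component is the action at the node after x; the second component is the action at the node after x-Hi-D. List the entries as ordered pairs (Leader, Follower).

vs Hi/h: Leader plays x → Follower plays Hi at [x] → Leader plays D at [x-Hi] → Follower plays h at [x-Hi-D] → (7, 4)
vs Hi/f: Leader plays x → Follower plays Hi at [x] → Leader plays D at [x-Hi] → Follower plays f at [x-Hi-D] → (5, 5)
vs Lo/h: Leader plays x → Follower plays Lo at [x] → Leader plays D at [x-Lo] → (4, 7)
vs Lo/f: Leader plays x → Follower plays Lo at [x] → Leader plays D at [x-Lo] → (4, 7)
vs Mid/h: Leader plays x → Follower plays Mid at [x] → (5, 5)
vs Mid/f: Leader plays x → Follower plays Mid at [x] → (5, 5)

(7,4) (5,5) (4,7) (4,7) (5,5) (5,5)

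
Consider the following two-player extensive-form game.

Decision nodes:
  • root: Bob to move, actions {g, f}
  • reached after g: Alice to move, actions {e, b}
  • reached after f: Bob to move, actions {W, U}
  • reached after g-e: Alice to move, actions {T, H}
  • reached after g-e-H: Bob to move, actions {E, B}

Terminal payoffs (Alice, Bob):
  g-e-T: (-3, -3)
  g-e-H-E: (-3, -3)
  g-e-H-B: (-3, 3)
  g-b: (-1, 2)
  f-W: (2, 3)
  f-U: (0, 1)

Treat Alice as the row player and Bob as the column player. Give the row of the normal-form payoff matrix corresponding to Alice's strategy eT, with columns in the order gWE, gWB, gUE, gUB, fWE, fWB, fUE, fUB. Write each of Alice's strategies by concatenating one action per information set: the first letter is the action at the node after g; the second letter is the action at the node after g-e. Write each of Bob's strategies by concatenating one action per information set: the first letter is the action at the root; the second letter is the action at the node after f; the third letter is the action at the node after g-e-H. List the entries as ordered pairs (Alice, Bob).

(-3,-3) (-3,-3) (-3,-3) (-3,-3) (2,3) (2,3) (0,1) (0,1)

vs gWE: Bob plays g → Alice plays e at [g] → Alice plays T at [g-e] → (-3, -3)
vs gWB: Bob plays g → Alice plays e at [g] → Alice plays T at [g-e] → (-3, -3)
vs gUE: Bob plays g → Alice plays e at [g] → Alice plays T at [g-e] → (-3, -3)
vs gUB: Bob plays g → Alice plays e at [g] → Alice plays T at [g-e] → (-3, -3)
vs fWE: Bob plays f → Bob plays W at [f] → (2, 3)
vs fWB: Bob plays f → Bob plays W at [f] → (2, 3)
vs fUE: Bob plays f → Bob plays U at [f] → (0, 1)
vs fUB: Bob plays f → Bob plays U at [f] → (0, 1)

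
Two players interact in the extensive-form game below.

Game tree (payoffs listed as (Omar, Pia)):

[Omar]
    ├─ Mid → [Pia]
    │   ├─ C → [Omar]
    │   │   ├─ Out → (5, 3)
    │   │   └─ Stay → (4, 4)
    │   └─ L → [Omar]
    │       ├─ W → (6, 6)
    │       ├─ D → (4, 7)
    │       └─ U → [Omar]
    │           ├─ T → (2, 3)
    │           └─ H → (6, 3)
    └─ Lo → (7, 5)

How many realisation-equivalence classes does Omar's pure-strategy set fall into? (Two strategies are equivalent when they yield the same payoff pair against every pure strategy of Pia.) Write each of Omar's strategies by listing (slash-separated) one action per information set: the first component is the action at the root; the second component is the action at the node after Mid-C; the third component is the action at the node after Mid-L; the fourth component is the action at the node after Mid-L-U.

Omar has 24 pure strategies: Mid/Out/W/T, Mid/Out/W/H, Mid/Out/D/T, Mid/Out/D/H, Mid/Out/U/T, Mid/Out/U/H, Mid/Stay/W/T, Mid/Stay/W/H, Mid/Stay/D/T, Mid/Stay/D/H, Mid/Stay/U/T, Mid/Stay/U/H, Lo/Out/W/T, Lo/Out/W/H, Lo/Out/D/T, Lo/Out/D/H, Lo/Out/U/T, Lo/Out/U/H, Lo/Stay/W/T, Lo/Stay/W/H, Lo/Stay/D/T, Lo/Stay/D/H, Lo/Stay/U/T, Lo/Stay/U/H. Columns: C, L.
{Mid/Out/W/T, Mid/Out/W/H} → row (5,3) (6,6)
{Mid/Out/D/T, Mid/Out/D/H} → row (5,3) (4,7)
{Mid/Out/U/T} → row (5,3) (2,3)
{Mid/Out/U/H} → row (5,3) (6,3)
{Mid/Stay/W/T, Mid/Stay/W/H} → row (4,4) (6,6)
{Mid/Stay/D/T, Mid/Stay/D/H} → row (4,4) (4,7)
{Mid/Stay/U/T} → row (4,4) (2,3)
{Mid/Stay/U/H} → row (4,4) (6,3)
{Lo/Out/W/T, Lo/Out/W/H, Lo/Out/D/T, Lo/Out/D/H, Lo/Out/U/T, Lo/Out/U/H, Lo/Stay/W/T, Lo/Stay/W/H, Lo/Stay/D/T, Lo/Stay/D/H, Lo/Stay/U/T, Lo/Stay/U/H} → row (7,5) (7,5)
That's 9 distinct rows out of 24 strategies.

9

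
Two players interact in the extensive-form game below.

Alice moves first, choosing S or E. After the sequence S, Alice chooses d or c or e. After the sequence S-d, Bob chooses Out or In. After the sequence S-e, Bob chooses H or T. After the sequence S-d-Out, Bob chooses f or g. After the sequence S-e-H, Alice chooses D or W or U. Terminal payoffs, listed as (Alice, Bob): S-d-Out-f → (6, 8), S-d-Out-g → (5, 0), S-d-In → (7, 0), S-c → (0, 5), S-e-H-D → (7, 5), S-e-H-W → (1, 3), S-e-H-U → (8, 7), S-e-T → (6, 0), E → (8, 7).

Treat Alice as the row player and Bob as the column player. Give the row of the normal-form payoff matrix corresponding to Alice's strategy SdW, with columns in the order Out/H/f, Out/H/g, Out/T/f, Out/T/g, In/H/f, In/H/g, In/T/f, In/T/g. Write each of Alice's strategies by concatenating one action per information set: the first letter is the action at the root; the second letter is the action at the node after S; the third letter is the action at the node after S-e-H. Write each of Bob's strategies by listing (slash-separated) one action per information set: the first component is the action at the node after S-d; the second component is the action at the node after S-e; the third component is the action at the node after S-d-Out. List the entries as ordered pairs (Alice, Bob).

(6,8) (5,0) (6,8) (5,0) (7,0) (7,0) (7,0) (7,0)

vs Out/H/f: Alice plays S → Alice plays d at [S] → Bob plays Out at [S-d] → Bob plays f at [S-d-Out] → (6, 8)
vs Out/H/g: Alice plays S → Alice plays d at [S] → Bob plays Out at [S-d] → Bob plays g at [S-d-Out] → (5, 0)
vs Out/T/f: Alice plays S → Alice plays d at [S] → Bob plays Out at [S-d] → Bob plays f at [S-d-Out] → (6, 8)
vs Out/T/g: Alice plays S → Alice plays d at [S] → Bob plays Out at [S-d] → Bob plays g at [S-d-Out] → (5, 0)
vs In/H/f: Alice plays S → Alice plays d at [S] → Bob plays In at [S-d] → (7, 0)
vs In/H/g: Alice plays S → Alice plays d at [S] → Bob plays In at [S-d] → (7, 0)
vs In/T/f: Alice plays S → Alice plays d at [S] → Bob plays In at [S-d] → (7, 0)
vs In/T/g: Alice plays S → Alice plays d at [S] → Bob plays In at [S-d] → (7, 0)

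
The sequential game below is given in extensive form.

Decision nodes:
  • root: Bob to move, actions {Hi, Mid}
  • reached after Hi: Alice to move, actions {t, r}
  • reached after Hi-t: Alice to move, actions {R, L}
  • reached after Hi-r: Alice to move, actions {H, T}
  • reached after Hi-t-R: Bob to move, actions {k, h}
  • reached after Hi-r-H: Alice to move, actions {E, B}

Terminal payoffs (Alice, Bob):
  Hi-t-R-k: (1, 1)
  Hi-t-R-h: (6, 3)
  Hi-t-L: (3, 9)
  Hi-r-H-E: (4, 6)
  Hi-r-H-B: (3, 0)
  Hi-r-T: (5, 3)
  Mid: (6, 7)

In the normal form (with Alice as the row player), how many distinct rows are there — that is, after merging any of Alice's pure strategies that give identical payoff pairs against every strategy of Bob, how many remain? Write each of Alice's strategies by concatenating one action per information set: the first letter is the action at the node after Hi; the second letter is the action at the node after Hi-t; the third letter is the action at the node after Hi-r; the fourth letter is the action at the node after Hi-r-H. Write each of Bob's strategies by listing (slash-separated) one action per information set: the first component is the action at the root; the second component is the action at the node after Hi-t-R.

5

Alice has 16 pure strategies: tRHE, tRHB, tRTE, tRTB, tLHE, tLHB, tLTE, tLTB, rRHE, rRHB, rRTE, rRTB, rLHE, rLHB, rLTE, rLTB. Columns: Hi/k, Hi/h, Mid/k, Mid/h.
{tRHE, tRHB, tRTE, tRTB} → row (1,1) (6,3) (6,7) (6,7)
{tLHE, tLHB, tLTE, tLTB} → row (3,9) (3,9) (6,7) (6,7)
{rRHE, rLHE} → row (4,6) (4,6) (6,7) (6,7)
{rRHB, rLHB} → row (3,0) (3,0) (6,7) (6,7)
{rRTE, rRTB, rLTE, rLTB} → row (5,3) (5,3) (6,7) (6,7)
That's 5 distinct rows out of 16 strategies.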